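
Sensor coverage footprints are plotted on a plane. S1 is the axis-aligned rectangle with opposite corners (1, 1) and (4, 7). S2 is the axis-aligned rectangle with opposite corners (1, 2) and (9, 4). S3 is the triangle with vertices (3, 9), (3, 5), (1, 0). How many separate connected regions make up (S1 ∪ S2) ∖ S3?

(S1 ∪ S2) ∖ S3 splits into 2 disjoint pieces (area 19.2, area 5.3333).

2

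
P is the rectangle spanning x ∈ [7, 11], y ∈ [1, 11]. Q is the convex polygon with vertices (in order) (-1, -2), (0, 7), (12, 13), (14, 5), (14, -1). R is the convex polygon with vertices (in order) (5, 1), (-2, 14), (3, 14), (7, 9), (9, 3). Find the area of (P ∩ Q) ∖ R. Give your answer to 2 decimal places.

32.75

|P ∩ Q| = 39.75.
|(P ∩ Q) ∩ R| = 7.
|(P ∩ Q) ∖ R| = 39.75 − 7 = 32.75.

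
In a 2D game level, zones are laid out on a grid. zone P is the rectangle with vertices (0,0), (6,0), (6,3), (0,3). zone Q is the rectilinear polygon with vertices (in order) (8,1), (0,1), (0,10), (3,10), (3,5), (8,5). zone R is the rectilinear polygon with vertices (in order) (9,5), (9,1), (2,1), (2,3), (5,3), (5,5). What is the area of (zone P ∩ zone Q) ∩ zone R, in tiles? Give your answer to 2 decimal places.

The region (zone P ∩ zone Q) ∩ zone R is the polygon with vertices (6,1), (2,1), (2,3), (5,3), (6,3).
By the shoelace formula its area is 8.00.

8.00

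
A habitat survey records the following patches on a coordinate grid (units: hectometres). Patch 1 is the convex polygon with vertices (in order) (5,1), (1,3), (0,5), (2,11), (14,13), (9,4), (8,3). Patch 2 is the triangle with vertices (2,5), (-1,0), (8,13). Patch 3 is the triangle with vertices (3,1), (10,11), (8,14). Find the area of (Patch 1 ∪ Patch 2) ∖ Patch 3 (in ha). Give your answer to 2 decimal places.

78.05

|Patch 1 ∪ Patch 2| = 96.4697.
|(Patch 1 ∪ Patch 2) ∩ Patch 3| = 18.416.
|(Patch 1 ∪ Patch 2) ∖ Patch 3| = 96.4697 − 18.416 = 78.05.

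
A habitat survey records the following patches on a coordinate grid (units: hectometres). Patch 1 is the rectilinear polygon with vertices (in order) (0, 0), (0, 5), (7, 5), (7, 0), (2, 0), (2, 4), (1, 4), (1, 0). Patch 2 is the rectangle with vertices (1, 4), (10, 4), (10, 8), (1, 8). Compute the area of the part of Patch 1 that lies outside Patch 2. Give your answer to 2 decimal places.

25.00

|Patch 1| = 31, |Patch 1∩Patch 2| = 6.
|Patch 1 ∖ Patch 2| = |Patch 1| − |Patch 1∩Patch 2| = 31 − 6 = 25.00.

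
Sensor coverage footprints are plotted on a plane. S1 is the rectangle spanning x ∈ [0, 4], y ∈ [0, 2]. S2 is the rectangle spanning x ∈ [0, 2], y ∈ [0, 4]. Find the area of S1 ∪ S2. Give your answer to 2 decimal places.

By inclusion–exclusion:
Individual areas: |S1| = 8, |S2| = 8.
|S1∩S2|: x∈[0,2], y∈[0,2] → 2·2 = 4.
|S1 ∪ S2| = 16 − 4 = 12.00.

12.00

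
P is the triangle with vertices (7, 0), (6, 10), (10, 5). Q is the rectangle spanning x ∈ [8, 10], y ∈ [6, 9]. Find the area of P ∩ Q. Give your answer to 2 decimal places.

0.90

The intersection is the polygon with vertices (9.2,6), (8,6), (8,7.5).
By the shoelace formula its area is 0.90.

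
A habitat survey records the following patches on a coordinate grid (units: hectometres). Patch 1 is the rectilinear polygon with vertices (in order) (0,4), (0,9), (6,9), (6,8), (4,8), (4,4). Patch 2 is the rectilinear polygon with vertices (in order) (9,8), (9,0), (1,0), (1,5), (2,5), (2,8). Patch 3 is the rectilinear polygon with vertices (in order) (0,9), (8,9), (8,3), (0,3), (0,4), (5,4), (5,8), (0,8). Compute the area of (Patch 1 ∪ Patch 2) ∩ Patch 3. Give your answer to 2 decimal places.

|Patch 1 ∪ Patch 2| = 74.
|(Patch 1 ∪ Patch 2) ∩ Patch 3| = 25.00.

25.00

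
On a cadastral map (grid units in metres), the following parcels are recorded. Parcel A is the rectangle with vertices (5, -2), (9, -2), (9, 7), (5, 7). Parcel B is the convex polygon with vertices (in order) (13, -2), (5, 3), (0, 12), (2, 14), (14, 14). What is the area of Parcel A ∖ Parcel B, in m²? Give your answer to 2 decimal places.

15.00

|Parcel A| = 36, |Parcel A∩Parcel B| = 21.
|Parcel A ∖ Parcel B| = |Parcel A| − |Parcel A∩Parcel B| = 36 − 21 = 15.00.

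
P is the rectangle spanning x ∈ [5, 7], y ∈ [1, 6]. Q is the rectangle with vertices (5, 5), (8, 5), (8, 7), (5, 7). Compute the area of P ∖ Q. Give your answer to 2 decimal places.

8.00

|P∩Q|: x∈[5,7], y∈[5,6] → 2·1 = 2.
|P| = 10.
|P ∖ Q| = |P| − |P∩Q| = 10 − 2 = 8.00.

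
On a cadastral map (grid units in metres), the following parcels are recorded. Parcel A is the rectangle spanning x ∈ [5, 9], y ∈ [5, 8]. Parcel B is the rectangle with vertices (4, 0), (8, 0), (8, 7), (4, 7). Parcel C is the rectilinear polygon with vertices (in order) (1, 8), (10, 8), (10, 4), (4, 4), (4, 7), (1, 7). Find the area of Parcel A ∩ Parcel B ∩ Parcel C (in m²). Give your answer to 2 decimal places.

The intersection is the polygon with vertices (5,7), (8,7), (8,5), (5,5).
By the shoelace formula its area is 6.00.

6.00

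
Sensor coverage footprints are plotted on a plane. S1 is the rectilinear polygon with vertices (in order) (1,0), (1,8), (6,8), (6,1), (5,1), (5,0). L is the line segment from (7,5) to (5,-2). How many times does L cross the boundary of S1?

2

The segment meets the boundary at (5.857,1), (6,1.5).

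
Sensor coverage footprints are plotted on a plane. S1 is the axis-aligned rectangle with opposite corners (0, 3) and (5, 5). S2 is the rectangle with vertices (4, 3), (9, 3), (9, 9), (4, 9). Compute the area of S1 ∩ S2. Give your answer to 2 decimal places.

|S1∩S2|: x∈[4,5], y∈[3,5] → 1·2 = 2.

2.00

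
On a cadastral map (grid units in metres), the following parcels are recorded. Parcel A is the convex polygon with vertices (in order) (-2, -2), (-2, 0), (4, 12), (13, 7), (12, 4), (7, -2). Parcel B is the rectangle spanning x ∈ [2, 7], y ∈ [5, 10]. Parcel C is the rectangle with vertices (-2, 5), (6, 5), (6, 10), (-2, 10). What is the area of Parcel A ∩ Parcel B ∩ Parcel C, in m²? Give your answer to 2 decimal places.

19.00

The intersection is the polygon with vertices (6,10), (6,5), (2,5), (2,8), (3,10).
By the shoelace formula its area is 19.00.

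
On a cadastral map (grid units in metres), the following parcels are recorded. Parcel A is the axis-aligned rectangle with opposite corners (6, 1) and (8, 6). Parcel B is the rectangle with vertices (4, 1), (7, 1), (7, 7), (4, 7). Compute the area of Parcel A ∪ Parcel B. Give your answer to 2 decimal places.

By inclusion–exclusion:
Individual areas: |Parcel A| = 10, |Parcel B| = 18.
|Parcel A∩Parcel B|: x∈[6,7], y∈[1,6] → 1·5 = 5.
|Parcel A ∪ Parcel B| = 28 − 5 = 23.00.

23.00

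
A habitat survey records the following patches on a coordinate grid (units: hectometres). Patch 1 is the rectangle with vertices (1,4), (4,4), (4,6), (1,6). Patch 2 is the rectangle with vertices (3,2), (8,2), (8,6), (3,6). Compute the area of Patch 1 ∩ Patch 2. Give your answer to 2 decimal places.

2.00

|Patch 1∩Patch 2|: x∈[3,4], y∈[4,6] → 1·2 = 2.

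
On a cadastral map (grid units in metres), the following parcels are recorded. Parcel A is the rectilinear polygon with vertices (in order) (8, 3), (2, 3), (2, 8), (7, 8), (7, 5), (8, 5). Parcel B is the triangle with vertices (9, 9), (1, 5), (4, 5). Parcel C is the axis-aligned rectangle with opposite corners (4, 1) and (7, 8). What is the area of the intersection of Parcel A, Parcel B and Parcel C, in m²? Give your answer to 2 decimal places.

3.15

The intersection is the polygon with vertices (7,8), (7,7.4), (4,5), (4,6.5).
By the shoelace formula its area is 3.15.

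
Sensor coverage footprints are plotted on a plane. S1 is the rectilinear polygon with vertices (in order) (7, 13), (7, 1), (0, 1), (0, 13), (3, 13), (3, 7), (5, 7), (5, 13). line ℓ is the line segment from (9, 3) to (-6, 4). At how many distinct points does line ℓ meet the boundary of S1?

The segment meets the boundary at (0,3.6), (7,3.133).

2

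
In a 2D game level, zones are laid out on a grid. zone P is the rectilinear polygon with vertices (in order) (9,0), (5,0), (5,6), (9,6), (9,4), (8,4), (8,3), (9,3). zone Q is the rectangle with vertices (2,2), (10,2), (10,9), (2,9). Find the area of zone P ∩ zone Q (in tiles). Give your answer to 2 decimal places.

The intersection is the polygon with vertices (5,6), (9,6), (9,4), (8,4), (8,3), (9,3), (9,2), (5,2).
By the shoelace formula its area is 15.00.

15.00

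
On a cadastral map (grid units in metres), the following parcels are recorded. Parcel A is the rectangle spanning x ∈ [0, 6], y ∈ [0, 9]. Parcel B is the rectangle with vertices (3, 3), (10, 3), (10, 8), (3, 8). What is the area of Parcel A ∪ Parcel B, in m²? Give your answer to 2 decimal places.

74.00

By inclusion–exclusion:
Individual areas: |Parcel A| = 54, |Parcel B| = 35.
|Parcel A∩Parcel B|: x∈[3,6], y∈[3,8] → 3·5 = 15.
|Parcel A ∪ Parcel B| = 89 − 15 = 74.00.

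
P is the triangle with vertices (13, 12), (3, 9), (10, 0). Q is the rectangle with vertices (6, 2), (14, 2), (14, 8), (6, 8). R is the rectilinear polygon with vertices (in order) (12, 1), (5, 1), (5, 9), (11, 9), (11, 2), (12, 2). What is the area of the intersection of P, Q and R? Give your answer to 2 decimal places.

The intersection is the polygon with vertices (6,8), (11,8), (11,4), (10.5,2), (8.444,2), (6,5.143).
By the shoelace formula its area is 25.66.

25.66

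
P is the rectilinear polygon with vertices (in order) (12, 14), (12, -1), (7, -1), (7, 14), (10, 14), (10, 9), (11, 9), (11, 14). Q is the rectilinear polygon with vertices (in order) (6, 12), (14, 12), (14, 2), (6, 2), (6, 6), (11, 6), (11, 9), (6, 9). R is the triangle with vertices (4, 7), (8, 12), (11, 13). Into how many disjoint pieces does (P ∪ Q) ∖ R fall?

(P ∪ Q) ∖ R splits into 2 disjoint pieces (area 87.7619, area 7.8333).

2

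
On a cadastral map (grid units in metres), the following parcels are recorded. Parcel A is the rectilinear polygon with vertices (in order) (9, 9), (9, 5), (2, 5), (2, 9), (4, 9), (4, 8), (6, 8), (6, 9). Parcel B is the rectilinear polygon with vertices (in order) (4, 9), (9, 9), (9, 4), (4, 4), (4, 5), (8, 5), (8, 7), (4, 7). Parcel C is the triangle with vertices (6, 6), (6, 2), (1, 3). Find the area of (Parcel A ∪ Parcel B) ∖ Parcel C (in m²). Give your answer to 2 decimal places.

|Parcel A ∪ Parcel B| = 33.
|(Parcel A ∪ Parcel B) ∩ Parcel C| = 2.8.
|(Parcel A ∪ Parcel B) ∖ Parcel C| = 33 − 2.8 = 30.20.

30.20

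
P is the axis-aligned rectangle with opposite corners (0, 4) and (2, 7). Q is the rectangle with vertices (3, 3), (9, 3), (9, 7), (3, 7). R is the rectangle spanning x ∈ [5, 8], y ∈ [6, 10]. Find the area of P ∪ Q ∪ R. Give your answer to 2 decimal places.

39.00

By inclusion–exclusion:
Individual areas: |P| = 6, |Q| = 24, |R| = 12.
|P∩Q| = 0 (no overlap).
|P∩R| = 0 (no overlap).
|Q∩R|: x∈[5,8], y∈[6,7] → 3·1 = 3.
|P∩Q∩R| = 0.
|P ∪ Q ∪ R| = 42 − 3 + 0 = 39.00.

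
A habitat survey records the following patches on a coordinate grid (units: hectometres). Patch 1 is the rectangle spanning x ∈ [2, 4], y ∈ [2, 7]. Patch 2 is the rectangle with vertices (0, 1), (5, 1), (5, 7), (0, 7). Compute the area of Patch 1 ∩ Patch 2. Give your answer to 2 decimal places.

|Patch 1∩Patch 2|: x∈[2,4], y∈[2,7] → 2·5 = 10.

10.00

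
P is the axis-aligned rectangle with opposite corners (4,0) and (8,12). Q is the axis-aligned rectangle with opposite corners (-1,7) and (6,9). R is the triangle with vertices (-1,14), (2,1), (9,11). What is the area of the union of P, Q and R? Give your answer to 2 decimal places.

90.94

By inclusion–exclusion:
Individual areas: |P| = 48, |Q| = 14, |R| = 60.5.
|P∩Q|: x∈[4,6], y∈[7,9] → 2·2 = 4.
|P∩R| = 20.3262.
|Q∩R| = 11.2308.
|P∩Q∩R| = 4.
|P ∪ Q ∪ R| = 122.5 − 35.557 + 4 = 90.94.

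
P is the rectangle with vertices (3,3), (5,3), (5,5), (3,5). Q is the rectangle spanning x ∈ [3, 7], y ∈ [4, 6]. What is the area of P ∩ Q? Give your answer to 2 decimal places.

2.00

|P∩Q|: x∈[3,5], y∈[4,5] → 2·1 = 2.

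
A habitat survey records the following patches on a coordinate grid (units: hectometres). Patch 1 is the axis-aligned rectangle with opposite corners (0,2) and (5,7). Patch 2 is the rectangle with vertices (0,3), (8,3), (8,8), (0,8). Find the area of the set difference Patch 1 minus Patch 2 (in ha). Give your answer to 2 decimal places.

5.00

|Patch 1∩Patch 2|: x∈[0,5], y∈[3,7] → 5·4 = 20.
|Patch 1| = 25.
|Patch 1 ∖ Patch 2| = |Patch 1| − |Patch 1∩Patch 2| = 25 − 20 = 5.00.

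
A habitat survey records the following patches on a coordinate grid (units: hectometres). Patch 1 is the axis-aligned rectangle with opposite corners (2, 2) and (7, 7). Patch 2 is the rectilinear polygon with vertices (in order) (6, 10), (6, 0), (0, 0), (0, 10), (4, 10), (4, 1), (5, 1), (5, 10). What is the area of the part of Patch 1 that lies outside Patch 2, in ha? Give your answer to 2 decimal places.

|Patch 1| = 25, |Patch 1∩Patch 2| = 15.
|Patch 1 ∖ Patch 2| = |Patch 1| − |Patch 1∩Patch 2| = 25 − 15 = 10.00.

10.00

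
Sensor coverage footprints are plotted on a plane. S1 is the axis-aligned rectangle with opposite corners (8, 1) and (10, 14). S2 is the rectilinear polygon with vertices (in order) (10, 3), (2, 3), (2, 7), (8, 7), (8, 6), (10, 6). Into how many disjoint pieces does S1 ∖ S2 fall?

S1 ∖ S2 splits into 2 disjoint pieces (area 4, area 16).

2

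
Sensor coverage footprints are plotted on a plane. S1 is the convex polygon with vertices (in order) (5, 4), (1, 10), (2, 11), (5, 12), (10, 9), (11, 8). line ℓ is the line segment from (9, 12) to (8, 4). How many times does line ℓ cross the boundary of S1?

The segment meets the boundary at (8.273,6.182), (8.721,9.767).

2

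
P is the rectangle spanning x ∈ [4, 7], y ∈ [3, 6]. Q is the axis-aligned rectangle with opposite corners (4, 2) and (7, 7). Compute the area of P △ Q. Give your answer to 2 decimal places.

|P∩Q|: x∈[4,7], y∈[3,6] → 3·3 = 9.
|P △ Q| = |P| + |Q| − 2·|P∩Q| = 9 + 15 − 18 = 6.00.

6.00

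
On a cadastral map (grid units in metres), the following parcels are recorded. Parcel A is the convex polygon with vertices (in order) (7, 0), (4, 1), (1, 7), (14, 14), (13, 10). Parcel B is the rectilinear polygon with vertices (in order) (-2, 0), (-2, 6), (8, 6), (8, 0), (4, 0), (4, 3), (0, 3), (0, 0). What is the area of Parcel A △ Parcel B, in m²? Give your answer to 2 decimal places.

75.17

|Parcel A| = 81, |Parcel B| = 48, |Parcel A∩Parcel B| = 26.9167.
|Parcel A △ Parcel B| = |Parcel A| + |Parcel B| − 2·|Parcel A∩Parcel B| = 81 + 48 − 53.8333 = 75.17.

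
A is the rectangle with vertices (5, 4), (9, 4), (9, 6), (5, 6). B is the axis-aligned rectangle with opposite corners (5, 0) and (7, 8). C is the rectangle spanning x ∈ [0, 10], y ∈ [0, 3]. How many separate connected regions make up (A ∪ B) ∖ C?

(A ∪ B) ∖ C is a single connected region.

1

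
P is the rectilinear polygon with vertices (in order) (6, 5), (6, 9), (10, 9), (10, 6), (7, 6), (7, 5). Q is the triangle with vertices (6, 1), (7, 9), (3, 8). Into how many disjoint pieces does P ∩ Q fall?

P ∩ Q is a single connected region.

1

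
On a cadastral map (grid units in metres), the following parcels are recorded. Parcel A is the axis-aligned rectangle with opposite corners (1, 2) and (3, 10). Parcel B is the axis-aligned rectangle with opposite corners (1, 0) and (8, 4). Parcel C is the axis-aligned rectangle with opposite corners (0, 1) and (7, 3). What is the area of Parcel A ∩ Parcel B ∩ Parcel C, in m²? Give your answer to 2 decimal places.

2.00

The intersection is the polygon with vertices (1,2), (1,3), (3,3), (3,2).
By the shoelace formula its area is 2.00.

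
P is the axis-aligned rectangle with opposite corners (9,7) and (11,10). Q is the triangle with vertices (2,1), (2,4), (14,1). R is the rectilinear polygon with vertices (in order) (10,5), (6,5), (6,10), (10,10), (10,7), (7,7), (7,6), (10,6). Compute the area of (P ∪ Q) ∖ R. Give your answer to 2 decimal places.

|P ∪ Q| = 24.
|(P ∪ Q) ∩ R| = 3.
|(P ∪ Q) ∖ R| = 24 − 3 = 21.00.

21.00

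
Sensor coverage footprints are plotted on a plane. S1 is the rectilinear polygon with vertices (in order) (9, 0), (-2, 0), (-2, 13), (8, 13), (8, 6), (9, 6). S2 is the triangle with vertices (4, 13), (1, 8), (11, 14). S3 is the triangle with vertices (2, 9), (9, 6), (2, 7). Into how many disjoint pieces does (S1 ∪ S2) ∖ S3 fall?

(S1 ∪ S2) ∖ S3 is a single connected region.

1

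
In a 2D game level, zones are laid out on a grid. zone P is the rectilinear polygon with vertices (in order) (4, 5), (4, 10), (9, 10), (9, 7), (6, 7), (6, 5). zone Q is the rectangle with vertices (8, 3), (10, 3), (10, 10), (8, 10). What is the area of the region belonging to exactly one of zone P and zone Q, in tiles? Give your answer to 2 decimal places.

|zone P| = 19, |zone Q| = 14, |zone P∩zone Q| = 3.
|zone P △ zone Q| = |zone P| + |zone Q| − 2·|zone P∩zone Q| = 19 + 14 − 6 = 27.00.

27.00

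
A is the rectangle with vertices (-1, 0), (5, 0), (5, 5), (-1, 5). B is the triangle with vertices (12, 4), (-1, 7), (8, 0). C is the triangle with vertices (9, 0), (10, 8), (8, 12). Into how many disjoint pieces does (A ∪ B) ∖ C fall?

(A ∪ B) ∖ C splits into 2 disjoint pieces (area 50.9932, area 4.2724).

2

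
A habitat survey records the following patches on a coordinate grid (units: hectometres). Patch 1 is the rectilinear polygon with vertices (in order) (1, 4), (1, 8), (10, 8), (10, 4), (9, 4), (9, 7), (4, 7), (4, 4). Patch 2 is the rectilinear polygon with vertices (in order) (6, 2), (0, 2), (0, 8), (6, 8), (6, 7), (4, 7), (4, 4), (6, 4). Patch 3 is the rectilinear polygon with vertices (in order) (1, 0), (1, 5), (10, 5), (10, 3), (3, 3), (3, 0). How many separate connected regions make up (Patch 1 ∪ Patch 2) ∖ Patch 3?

2

(Patch 1 ∪ Patch 2) ∖ Patch 3 splits into 2 disjoint pieces (area 23, area 3).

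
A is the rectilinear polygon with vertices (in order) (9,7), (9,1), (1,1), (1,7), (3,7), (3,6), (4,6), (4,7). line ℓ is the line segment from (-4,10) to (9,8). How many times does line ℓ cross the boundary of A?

0

The segment lies entirely outside A and never meets its boundary.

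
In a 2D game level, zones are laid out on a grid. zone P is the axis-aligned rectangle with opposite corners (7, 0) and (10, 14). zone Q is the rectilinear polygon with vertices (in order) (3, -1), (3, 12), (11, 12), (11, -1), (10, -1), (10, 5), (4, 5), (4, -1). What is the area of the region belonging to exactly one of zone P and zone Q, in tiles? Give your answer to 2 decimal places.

|zone P| = 42, |zone Q| = 68, |zone P∩zone Q| = 21.
|zone P △ zone Q| = |zone P| + |zone Q| − 2·|zone P∩zone Q| = 42 + 68 − 42 = 68.00.

68.00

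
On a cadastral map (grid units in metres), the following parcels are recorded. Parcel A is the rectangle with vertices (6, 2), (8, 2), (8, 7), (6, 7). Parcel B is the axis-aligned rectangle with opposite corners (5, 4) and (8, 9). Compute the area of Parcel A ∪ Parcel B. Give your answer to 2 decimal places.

19.00

By inclusion–exclusion:
Individual areas: |Parcel A| = 10, |Parcel B| = 15.
|Parcel A∩Parcel B|: x∈[6,8], y∈[4,7] → 2·3 = 6.
|Parcel A ∪ Parcel B| = 25 − 6 = 19.00.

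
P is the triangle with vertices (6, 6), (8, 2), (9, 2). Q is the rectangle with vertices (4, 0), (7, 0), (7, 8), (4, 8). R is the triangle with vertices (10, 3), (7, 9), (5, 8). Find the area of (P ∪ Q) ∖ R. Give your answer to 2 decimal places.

23.67

|P ∪ Q| = 25.6667.
|(P ∪ Q) ∩ R| = 2.
|(P ∪ Q) ∖ R| = 25.6667 − 2 = 23.67.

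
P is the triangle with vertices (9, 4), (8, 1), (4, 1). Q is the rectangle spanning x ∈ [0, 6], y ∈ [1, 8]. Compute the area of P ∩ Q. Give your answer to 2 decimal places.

1.20

The intersection is the polygon with vertices (4,1), (6,2.2), (6,1).
By the shoelace formula its area is 1.20.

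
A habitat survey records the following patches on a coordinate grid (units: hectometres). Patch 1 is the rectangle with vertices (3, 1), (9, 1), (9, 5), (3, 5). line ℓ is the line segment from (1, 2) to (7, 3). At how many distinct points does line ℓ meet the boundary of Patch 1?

The segment meets the boundary at (3,2.333).

1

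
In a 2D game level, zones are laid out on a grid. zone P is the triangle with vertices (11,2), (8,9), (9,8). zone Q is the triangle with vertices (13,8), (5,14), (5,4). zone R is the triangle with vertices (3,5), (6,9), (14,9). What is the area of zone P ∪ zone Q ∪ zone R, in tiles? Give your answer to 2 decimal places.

43.45

By inclusion–exclusion:
Individual areas: |zone P| = 2, |zone Q| = 40, |zone R| = 16.
|zone P∩zone Q| = 1.1597.
|zone P∩zone R| = 0.717.
|zone Q∩zone R| = 13.3939.
|zone P∩zone Q∩zone R| = 0.717.
|zone P ∪ zone Q ∪ zone R| = 58 − 15.2706 + 0.717 = 43.45.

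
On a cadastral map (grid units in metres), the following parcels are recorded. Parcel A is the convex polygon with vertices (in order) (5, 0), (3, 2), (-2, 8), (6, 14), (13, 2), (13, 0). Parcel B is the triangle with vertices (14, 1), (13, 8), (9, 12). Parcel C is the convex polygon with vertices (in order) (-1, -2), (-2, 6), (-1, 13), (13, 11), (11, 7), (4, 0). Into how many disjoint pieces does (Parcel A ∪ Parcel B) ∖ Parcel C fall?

5

(Parcel A ∪ Parcel B) ∖ Parcel C splits into 5 disjoint pieces (area 0.0761, area 3.5127, area 31.2237, area 0.0625, area 8.1429).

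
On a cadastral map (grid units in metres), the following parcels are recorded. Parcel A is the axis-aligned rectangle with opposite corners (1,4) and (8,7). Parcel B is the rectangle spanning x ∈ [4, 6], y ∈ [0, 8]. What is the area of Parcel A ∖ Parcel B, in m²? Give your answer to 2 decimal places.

|Parcel A∩Parcel B|: x∈[4,6], y∈[4,7] → 2·3 = 6.
|Parcel A| = 21.
|Parcel A ∖ Parcel B| = |Parcel A| − |Parcel A∩Parcel B| = 21 − 6 = 15.00.

15.00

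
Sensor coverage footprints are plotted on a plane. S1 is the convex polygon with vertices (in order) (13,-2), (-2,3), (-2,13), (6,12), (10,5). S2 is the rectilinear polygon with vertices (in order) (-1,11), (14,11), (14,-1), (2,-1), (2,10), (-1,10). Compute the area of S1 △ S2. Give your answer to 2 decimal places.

|S1| = 131, |S2| = 147, |S1∩S2| = 85.7619.
|S1 △ S2| = |S1| + |S2| − 2·|S1∩S2| = 131 + 147 − 171.5238 = 106.48.

106.48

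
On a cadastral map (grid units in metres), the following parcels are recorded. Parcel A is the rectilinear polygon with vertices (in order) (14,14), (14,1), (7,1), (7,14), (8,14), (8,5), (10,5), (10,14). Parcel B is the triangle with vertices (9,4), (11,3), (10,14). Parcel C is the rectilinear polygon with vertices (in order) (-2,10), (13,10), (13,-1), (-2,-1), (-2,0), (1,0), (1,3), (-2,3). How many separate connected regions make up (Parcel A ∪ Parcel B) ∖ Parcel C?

2

(Parcel A ∪ Parcel B) ∖ Parcel C splits into 2 disjoint pieces (area 25.8, area 4).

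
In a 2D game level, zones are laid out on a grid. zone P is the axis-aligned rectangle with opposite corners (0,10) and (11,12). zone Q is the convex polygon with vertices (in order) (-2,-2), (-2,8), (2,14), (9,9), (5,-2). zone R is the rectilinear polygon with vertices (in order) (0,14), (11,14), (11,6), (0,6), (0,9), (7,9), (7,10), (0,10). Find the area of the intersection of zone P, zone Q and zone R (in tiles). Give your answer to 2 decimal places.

The intersection is the polygon with vertices (7.6,10), (7,10), (0,10), (0,11), (0.667,12), (4.8,12).
By the shoelace formula its area is 12.07.

12.07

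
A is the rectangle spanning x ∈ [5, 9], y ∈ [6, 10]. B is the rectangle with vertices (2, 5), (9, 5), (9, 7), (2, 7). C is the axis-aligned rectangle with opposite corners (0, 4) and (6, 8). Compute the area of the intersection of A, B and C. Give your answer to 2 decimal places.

1.00

The intersection is the polygon with vertices (5,6), (5,7), (6,7), (6,6).
By the shoelace formula its area is 1.00.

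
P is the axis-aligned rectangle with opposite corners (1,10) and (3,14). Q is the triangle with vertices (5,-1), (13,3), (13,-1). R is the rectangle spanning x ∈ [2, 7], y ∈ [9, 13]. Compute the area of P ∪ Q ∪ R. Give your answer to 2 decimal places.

41.00

By inclusion–exclusion:
Individual areas: |P| = 8, |Q| = 16, |R| = 20.
|P∩Q| = 0.
|P∩R|: x∈[2,3], y∈[10,13] → 1·3 = 3.
|Q∩R| = 0.
|P∩Q∩R| = 0.
|P ∪ Q ∪ R| = 44 − 3 + 0 = 41.00.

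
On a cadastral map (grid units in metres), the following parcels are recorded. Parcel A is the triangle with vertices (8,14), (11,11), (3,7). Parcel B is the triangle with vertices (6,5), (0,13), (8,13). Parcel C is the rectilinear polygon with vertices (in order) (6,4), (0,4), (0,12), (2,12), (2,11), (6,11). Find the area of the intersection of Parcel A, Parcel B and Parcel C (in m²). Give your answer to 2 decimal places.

The intersection is the polygon with vertices (3.732,8.024), (5.857,11), (6,11), (6,8.5), (4.091,7.545).
By the shoelace formula its area is 3.68.

3.68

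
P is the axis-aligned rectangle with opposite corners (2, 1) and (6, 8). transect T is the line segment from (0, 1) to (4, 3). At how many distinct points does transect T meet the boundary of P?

1

The segment meets the boundary at (2,2).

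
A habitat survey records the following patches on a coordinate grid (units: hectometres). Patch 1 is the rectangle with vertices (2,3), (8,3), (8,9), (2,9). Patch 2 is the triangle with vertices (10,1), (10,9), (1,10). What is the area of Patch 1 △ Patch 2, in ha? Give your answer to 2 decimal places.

36.00

|Patch 1| = 36, |Patch 2| = 36, |Patch 1∩Patch 2| = 18.
|Patch 1 △ Patch 2| = |Patch 1| + |Patch 2| − 2·|Patch 1∩Patch 2| = 36 + 36 − 36 = 36.00.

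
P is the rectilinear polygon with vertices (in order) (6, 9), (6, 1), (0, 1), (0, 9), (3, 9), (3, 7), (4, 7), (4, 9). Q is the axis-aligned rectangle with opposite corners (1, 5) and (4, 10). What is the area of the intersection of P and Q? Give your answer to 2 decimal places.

10.00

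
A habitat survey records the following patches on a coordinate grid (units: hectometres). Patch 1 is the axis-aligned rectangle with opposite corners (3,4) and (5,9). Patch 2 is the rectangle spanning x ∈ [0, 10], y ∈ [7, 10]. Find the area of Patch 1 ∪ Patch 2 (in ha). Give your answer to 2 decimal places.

36.00

By inclusion–exclusion:
Individual areas: |Patch 1| = 10, |Patch 2| = 30.
|Patch 1∩Patch 2|: x∈[3,5], y∈[7,9] → 2·2 = 4.
|Patch 1 ∪ Patch 2| = 40 − 4 = 36.00.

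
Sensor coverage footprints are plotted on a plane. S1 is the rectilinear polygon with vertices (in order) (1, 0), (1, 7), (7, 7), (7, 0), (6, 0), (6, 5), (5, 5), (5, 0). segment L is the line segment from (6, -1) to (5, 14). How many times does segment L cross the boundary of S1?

2

The segment meets the boundary at (5.467,7), (5.6,5).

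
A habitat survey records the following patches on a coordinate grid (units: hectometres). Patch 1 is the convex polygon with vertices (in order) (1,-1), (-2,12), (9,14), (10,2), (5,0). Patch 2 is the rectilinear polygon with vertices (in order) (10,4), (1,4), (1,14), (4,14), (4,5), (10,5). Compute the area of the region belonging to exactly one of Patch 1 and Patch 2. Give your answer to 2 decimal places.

103.01

|Patch 1| = 131.5, |Patch 2| = 36, |Patch 1∩Patch 2| = 32.2462.
|Patch 1 △ Patch 2| = |Patch 1| + |Patch 2| − 2·|Patch 1∩Patch 2| = 131.5 + 36 − 64.4924 = 103.01.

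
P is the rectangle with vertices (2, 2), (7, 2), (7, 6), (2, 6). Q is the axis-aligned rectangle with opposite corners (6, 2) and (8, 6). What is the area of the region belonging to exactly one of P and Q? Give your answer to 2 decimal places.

20.00

|P∩Q|: x∈[6,7], y∈[2,6] → 1·4 = 4.
|P △ Q| = |P| + |Q| − 2·|P∩Q| = 20 + 8 − 8 = 20.00.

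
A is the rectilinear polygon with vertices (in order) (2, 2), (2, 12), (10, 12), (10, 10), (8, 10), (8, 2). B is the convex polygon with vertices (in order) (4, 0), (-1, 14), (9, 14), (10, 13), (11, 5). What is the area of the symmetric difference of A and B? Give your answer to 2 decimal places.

|A| = 64, |B| = 110, |A∩B| = 61.1714.
|A △ B| = |A| + |B| − 2·|A∩B| = 64 + 110 − 122.3429 = 51.66.

51.66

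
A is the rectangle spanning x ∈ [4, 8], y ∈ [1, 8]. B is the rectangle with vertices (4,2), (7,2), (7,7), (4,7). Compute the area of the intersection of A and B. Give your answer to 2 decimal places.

|A∩B|: x∈[4,7], y∈[2,7] → 3·5 = 15.

15.00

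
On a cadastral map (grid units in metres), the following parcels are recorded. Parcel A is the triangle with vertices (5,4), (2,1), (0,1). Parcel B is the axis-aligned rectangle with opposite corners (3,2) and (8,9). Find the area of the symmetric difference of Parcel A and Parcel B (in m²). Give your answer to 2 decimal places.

|Parcel A| = 3, |Parcel B| = 35, |Parcel A∩Parcel B| = 0.8.
|Parcel A △ Parcel B| = |Parcel A| + |Parcel B| − 2·|Parcel A∩Parcel B| = 3 + 35 − 1.6 = 36.40.

36.40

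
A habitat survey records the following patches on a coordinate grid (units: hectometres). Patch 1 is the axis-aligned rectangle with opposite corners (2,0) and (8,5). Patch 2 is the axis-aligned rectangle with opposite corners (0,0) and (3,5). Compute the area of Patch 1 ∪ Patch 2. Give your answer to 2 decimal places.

By inclusion–exclusion:
Individual areas: |Patch 1| = 30, |Patch 2| = 15.
|Patch 1∩Patch 2|: x∈[2,3], y∈[0,5] → 1·5 = 5.
|Patch 1 ∪ Patch 2| = 45 − 5 = 40.00.

40.00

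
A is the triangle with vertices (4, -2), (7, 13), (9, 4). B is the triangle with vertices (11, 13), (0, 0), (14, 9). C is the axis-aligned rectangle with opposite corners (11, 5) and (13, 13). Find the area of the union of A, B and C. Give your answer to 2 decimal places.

By inclusion–exclusion:
Individual areas: |A| = 28.5, |B| = 41.5, |C| = 16.
|A∩B| = 10.4223.
|A∩C| = 0.
|B∩C| = 7.9048.
|A∩B∩C| = 0.
|A ∪ B ∪ C| = 86 − 18.3271 + 0 = 67.67.

67.67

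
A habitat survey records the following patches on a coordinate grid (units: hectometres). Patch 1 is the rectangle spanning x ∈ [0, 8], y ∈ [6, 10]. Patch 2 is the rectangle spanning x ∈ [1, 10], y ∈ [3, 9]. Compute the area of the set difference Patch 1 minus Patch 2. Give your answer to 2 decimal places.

|Patch 1∩Patch 2|: x∈[1,8], y∈[6,9] → 7·3 = 21.
|Patch 1| = 32.
|Patch 1 ∖ Patch 2| = |Patch 1| − |Patch 1∩Patch 2| = 32 − 21 = 11.00.

11.00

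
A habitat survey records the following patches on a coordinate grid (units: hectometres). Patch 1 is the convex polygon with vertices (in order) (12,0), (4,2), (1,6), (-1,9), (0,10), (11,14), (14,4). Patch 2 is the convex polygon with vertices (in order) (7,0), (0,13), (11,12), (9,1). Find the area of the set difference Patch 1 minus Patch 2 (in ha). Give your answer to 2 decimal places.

60.90

|Patch 1| = 129.5, |Patch 1∩Patch 2| = 68.5985.
|Patch 1 ∖ Patch 2| = |Patch 1| − |Patch 1∩Patch 2| = 129.5 − 68.5985 = 60.90.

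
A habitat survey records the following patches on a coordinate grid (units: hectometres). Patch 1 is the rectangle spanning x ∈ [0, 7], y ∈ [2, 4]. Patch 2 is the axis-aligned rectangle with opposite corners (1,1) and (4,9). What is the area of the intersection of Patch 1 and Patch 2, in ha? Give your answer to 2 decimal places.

|Patch 1∩Patch 2|: x∈[1,4], y∈[2,4] → 3·2 = 6.

6.00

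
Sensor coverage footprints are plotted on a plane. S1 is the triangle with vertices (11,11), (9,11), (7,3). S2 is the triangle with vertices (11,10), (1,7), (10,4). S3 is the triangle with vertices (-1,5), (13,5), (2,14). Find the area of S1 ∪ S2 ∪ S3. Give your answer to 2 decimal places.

71.86

By inclusion–exclusion:
Individual areas: |S1| = 8, |S2| = 28.5, |S3| = 63.
|S1∩S2| = 4.9526.
|S1∩S3| = 3.0155.
|S2∩S3| = 22.6872.
|S1∩S2∩S3| = 3.0155.
|S1 ∪ S2 ∪ S3| = 99.5 − 30.6553 + 3.0155 = 71.86.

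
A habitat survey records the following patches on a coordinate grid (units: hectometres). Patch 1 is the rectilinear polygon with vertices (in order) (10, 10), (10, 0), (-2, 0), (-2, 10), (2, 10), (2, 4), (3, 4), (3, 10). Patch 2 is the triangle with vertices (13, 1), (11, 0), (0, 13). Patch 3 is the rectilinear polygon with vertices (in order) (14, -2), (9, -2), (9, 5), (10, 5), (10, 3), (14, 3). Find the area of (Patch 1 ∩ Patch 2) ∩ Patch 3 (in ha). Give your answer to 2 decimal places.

The region (Patch 1 ∩ Patch 2) ∩ Patch 3 is the polygon with vertices (9,2.364), (9,4.692), (10,3.769), (10,3), (10,1.182).
By the shoelace formula its area is 2.46.

2.46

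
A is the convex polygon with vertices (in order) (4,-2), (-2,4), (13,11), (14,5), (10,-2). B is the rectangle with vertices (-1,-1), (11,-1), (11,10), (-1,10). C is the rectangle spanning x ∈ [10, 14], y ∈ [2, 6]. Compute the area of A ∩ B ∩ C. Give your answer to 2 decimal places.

The intersection is the polygon with vertices (11,2), (10,2), (10,6), (11,6).
By the shoelace formula its area is 4.00.

4.00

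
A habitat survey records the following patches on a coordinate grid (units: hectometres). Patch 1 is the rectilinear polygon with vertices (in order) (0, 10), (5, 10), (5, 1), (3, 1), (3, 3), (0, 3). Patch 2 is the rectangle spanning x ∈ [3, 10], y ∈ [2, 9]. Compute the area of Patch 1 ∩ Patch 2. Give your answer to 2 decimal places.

14.00

The intersection is the polygon with vertices (5,2), (3,2), (3,3), (3,9), (5,9).
By the shoelace formula its area is 14.00.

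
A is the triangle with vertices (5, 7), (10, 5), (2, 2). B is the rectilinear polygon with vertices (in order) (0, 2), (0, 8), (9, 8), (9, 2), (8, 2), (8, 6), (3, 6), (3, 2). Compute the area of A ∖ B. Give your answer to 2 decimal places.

|A| = 15.5, |A∩B| = 3.3583.
|A ∖ B| = |A| − |A∩B| = 15.5 − 3.3583 = 12.14.

12.14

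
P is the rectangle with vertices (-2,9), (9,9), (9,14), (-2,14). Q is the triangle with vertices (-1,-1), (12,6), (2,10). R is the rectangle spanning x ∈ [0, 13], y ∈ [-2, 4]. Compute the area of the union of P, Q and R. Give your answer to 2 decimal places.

174.37

By inclusion–exclusion:
Individual areas: |P| = 55, |Q| = 61, |R| = 78.
|P∩Q| = 1.3864.
|P∩R| = 0 (no overlap).
|Q∩R| = 18.2411.
|P∩Q∩R| = 0.
|P ∪ Q ∪ R| = 194 − 19.6275 + 0 = 174.37.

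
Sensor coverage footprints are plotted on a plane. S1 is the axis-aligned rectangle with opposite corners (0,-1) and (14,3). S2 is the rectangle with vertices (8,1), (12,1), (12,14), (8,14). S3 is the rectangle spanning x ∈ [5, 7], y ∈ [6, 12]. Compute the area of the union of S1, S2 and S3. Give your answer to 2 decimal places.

112.00

By inclusion–exclusion:
Individual areas: |S1| = 56, |S2| = 52, |S3| = 12.
|S1∩S2|: x∈[8,12], y∈[1,3] → 4·2 = 8.
|S1∩S3| = 0 (no overlap).
|S2∩S3| = 0 (no overlap).
|S1∩S2∩S3| = 0.
|S1 ∪ S2 ∪ S3| = 120 − 8 + 0 = 112.00.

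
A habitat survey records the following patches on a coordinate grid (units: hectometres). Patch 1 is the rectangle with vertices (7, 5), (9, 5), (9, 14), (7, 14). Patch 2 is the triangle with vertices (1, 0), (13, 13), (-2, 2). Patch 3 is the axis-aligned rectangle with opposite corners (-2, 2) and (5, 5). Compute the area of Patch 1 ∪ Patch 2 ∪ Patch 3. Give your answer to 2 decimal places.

54.65

By inclusion–exclusion:
Individual areas: |Patch 1| = 18, |Patch 2| = 31.5, |Patch 3| = 21.
|Patch 1∩Patch 2| = 3.5.
|Patch 1∩Patch 3| = 0 (no overlap).
|Patch 2∩Patch 3| = 12.3508.
|Patch 1∩Patch 2∩Patch 3| = 0.
|Patch 1 ∪ Patch 2 ∪ Patch 3| = 70.5 − 15.8508 + 0 = 54.65.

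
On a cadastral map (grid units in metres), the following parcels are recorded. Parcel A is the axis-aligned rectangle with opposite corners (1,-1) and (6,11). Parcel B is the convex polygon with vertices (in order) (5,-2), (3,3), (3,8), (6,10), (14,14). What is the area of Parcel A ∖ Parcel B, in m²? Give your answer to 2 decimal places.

|Parcel A| = 60, |Parcel A∩Parcel B| = 26.6299.
|Parcel A ∖ Parcel B| = |Parcel A| − |Parcel A∩Parcel B| = 60 − 26.6299 = 33.37.

33.37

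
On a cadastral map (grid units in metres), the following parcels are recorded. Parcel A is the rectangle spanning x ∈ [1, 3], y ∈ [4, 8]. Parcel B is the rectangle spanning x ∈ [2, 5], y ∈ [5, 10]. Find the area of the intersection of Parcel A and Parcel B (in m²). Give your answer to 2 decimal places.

|Parcel A∩Parcel B|: x∈[2,3], y∈[5,8] → 1·3 = 3.

3.00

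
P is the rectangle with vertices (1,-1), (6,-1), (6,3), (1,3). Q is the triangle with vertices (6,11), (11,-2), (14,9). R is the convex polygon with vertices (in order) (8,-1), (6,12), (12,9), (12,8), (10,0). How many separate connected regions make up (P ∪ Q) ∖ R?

3

(P ∪ Q) ∖ R splits into 3 disjoint pieces (area 20, area 17.2273, area 0.0482).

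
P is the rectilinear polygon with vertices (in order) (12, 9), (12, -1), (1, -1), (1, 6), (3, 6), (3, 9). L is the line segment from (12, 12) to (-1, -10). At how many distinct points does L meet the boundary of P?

The segment meets the boundary at (4.318,-1), (10.227,9).

2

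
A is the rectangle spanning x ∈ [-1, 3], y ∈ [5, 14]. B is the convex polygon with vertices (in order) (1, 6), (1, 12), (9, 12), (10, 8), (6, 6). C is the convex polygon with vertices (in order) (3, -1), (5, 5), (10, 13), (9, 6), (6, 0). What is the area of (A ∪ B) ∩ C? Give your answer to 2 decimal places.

8.29

The region (A ∪ B) ∩ C is the polygon with vertices (9.546,9.818), (9.231,7.615), (6,6), (5.625,6), (9.107,11.571).
By the shoelace formula its area is 8.29.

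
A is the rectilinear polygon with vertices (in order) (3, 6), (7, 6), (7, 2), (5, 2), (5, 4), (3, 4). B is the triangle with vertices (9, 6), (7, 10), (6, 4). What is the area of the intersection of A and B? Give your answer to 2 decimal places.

The intersection is the polygon with vertices (7,6), (7,4.667), (6,4), (6.333,6).
By the shoelace formula its area is 1.33.

1.33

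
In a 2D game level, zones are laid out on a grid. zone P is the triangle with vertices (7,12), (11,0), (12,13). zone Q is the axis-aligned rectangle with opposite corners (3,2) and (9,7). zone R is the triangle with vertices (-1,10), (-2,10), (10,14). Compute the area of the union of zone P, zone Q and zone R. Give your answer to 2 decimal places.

63.83

By inclusion–exclusion:
Individual areas: |zone P| = 32, |zone Q| = 30, |zone R| = 2.
|zone P∩zone Q| = 0.1667.
|zone P∩zone R| = 0.
|zone Q∩zone R| = 0.
|zone P∩zone Q∩zone R| = 0.
|zone P ∪ zone Q ∪ zone R| = 64 − 0.1667 + 0 = 63.83.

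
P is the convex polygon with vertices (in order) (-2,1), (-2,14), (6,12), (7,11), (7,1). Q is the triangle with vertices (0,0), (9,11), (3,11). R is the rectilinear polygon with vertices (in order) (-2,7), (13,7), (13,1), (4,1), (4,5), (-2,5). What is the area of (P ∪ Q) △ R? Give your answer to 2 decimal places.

|P ∪ Q| = 109.2172.
|(P ∪ Q) ∩ R| = 30.
|(P ∪ Q) △ R| = 109.2172 + 66 − 60 = 115.22.

115.22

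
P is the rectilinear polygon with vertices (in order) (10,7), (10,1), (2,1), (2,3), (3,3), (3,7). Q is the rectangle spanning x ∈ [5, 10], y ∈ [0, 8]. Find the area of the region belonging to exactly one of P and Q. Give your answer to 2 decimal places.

24.00

|P| = 44, |Q| = 40, |P∩Q| = 30.
|P △ Q| = |P| + |Q| − 2·|P∩Q| = 44 + 40 − 60 = 24.00.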